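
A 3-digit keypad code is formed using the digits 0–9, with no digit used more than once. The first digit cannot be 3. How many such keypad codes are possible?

648

The first digit has 10−1 = 9 choices (anything except 3).
The remaining 2 digits are filled from the other 9 symbols without repetition: 9 × 8 = 72.
Total: 9 × 72 = 648.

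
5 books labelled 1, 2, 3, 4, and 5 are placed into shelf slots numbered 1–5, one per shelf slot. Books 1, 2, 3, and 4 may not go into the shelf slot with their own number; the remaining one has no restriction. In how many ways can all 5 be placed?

53

Let Aᵢ (for 1 ≤ i ≤ 4) be the placements that put book i in its forbidden shelf slot. Any j of these fix j positions, leaving (5−j)! ways to fill the rest, and there are C(4,j) ways to pick which j.
By inclusion–exclusion, the number of valid placements is Σ_{j=0}^{4} (−1)^j C(4,j)·(5−j)!.
Computing: 120 − 96 + 36 − 8 + 1 = 53.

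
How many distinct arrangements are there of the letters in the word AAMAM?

10

The 5 letters of AAMAM have repeats: A appearing 3 times and M appearing twice.
The number of distinct arrangements is 5!/(3!·2!) = 120/12 = 10.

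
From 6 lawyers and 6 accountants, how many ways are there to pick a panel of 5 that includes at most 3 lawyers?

Split by how many lawyers are chosen (0 through 3).
Sum: C(6,0)·C(6,5) + C(6,1)·C(6,4) + C(6,2)·C(6,3) + C(6,3)·C(6,2) = 6 + 90 + 300 + 300 = 696.

696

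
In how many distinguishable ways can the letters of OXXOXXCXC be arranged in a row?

756

OXXOXXCXC has 9 letters with C appearing twice, O appearing twice, and X appearing 5 times.
Dividing 9! = 362880 by 5!·2!·2! = 480 for the repeated letters gives 756.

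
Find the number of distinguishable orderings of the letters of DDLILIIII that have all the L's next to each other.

168

Treat the 2 copies of L as a single block. The multiset to arrange is then {LL, D, D, I, I, I, I, I}, 8 items in all.
That gives (8)!/(5!·2!) = 168 arrangements.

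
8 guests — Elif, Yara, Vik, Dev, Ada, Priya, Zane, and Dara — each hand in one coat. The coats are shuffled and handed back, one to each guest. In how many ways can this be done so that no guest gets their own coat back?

14833

This is the derangement count D_8: permutations of 8 items with no fixed point.
By inclusion–exclusion this is Σ_{j=0}^{8} (−1)^j C(8,j)·(8−j)!.
Computing: 40320 − 40320 + 20160 − 6720 + 1680 − 336 + 56 − 8 + 1 = 14833.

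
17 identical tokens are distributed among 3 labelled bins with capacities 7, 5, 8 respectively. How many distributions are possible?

Without the upper bounds there are C(19,2) = 171 ways to split 17 among 3 bins.
Subtract solutions that violate a single cap (substitute x_i' = x_i − (cap_i+1)): x_1 ≥ 8 gives C(11,2) = 55; x_2 ≥ 6 gives C(13,2) = 78; x_3 ≥ 9 gives C(10,2) = 45. Together 178.
Add back pairs where two caps are both exceeded: 10 + 1 + 6 = 17.
By inclusion–exclusion the count is 171 − 178 + 17 = 10.

10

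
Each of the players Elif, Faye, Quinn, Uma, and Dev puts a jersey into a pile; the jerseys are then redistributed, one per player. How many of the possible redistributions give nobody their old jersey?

This is the derangement count D_5: permutations of 5 items with no fixed point.
By inclusion–exclusion this is Σ_{j=0}^{5} (−1)^j C(5,j)·(5−j)!.
Computing: 120 − 120 + 60 − 20 + 5 − 1 = 44.

44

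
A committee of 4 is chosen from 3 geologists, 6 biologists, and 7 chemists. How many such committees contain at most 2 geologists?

1807

Split by how many geologists are chosen (0 through 2).
Sum: C(3,0)·C(13,4) + C(3,1)·C(13,3) + C(3,2)·C(13,2) = 715 + 858 + 234 = 1807.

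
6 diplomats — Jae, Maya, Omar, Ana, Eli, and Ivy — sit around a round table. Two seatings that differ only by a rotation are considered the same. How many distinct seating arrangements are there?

120

Around a circle, 6 distinct people have 6!/6 = (5)! = 120 rotationally distinct seatings.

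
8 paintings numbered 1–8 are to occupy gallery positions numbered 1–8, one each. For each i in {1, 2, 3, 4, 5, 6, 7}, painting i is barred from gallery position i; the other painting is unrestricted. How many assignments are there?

Let Aᵢ (for 1 ≤ i ≤ 7) be the placements that put painting i in its forbidden gallery position. Any j of these fix j positions, leaving (8−j)! ways to fill the rest, and there are C(7,j) ways to pick which j.
By inclusion–exclusion, the number of valid placements is Σ_{j=0}^{7} (−1)^j C(7,j)·(8−j)!.
Computing: 40320 − 35280 + 15120 − 4200 + 840 − 126 + 14 − 1 = 16687.

16687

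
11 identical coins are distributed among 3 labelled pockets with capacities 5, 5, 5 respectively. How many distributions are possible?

15

Ignoring the caps, the number of non-negative solutions to x_1+…+x_3 = 11 is C(13,2) = 78.
Subtract solutions that violate a single cap (substitute x_i' = x_i − (cap_i+1)): x_1 ≥ 6 gives C(7,2) = 21; x_2 ≥ 6 gives C(7,2) = 21; x_3 ≥ 6 gives C(7,2) = 21. Together 63.
No two caps can be exceeded simultaneously, so the pair terms are all 0.
By inclusion–exclusion the count is 78 − 63 + 0 = 15.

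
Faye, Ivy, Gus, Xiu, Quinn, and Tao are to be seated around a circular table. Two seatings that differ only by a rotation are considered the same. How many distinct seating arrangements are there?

120

Fix one person's seat to break rotational symmetry; the remaining 5 people can be arranged in (5)! = 120 ways.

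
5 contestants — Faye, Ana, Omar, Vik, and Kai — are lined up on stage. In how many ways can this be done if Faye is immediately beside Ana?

48

Glue Faye and Ana into one block (2 internal orders), leaving 4 units to arrange in a row.
So the count is 2·(4)! = 48.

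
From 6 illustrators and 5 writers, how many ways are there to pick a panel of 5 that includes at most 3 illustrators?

Split by how many illustrators are chosen (0 through 3).
Sum: C(6,0)·C(5,5) + C(6,1)·C(5,4) + C(6,2)·C(5,3) + C(6,3)·C(5,2) = 1 + 30 + 150 + 200 = 381.

381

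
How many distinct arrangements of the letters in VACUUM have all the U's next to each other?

Treat the 2 copies of U as a single block. The multiset to arrange is then {UU, A, C, M, V}, 5 items in all.
All 5 items are distinct, so there are (5)! = 120 arrangements.

120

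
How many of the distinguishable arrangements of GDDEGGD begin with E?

With the first slot taken by E, it remains to arrange the other 6 letters (GDDGGD).
Those 6 letters have D appearing 3 times and G appearing 3 times, giving (6)!/(3!·3!) = 20.

20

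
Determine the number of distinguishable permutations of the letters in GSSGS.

10

GSSGS has 5 letters with G appearing twice and S appearing 3 times.
Dividing 5! = 120 by 3!·2! = 12 for the repeated letters gives 10.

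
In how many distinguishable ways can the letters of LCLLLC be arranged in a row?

15

Letter multiplicities in LCLLLC: C×2, L×4.
So there are 6! / (4!·2!) = 15 distinguishable arrangements.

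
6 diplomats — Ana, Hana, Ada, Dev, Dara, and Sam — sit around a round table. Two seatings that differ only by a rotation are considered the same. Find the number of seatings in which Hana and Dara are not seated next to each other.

All circular seatings of 6 people number (5)! = 120.
Those with Hana next to Dara: fuse the pair into one unit and seat 5 units around a circle — 2·(4)! = 48.
Subtracting, 120 − 48 = 72.

72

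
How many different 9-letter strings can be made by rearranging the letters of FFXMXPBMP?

Letter multiplicities in FFXMXPBMP: B×1, F×2, M×2, P×2, X×2.
So there are 9! / (2!·2!·2!·2!) = 22680 distinguishable arrangements.

22680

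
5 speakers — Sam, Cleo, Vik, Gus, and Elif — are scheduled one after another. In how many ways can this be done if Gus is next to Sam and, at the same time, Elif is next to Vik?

Treat {Gus,Sam} as one block (2 orders) and {Elif,Vik} as another (2 orders).
That leaves 3 units to arrange: 2 × 2 × 3! = 4 × 6 = 24.

24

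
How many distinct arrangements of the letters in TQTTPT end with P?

Fix P in the last position and arrange the remaining 5 letters.
Those 5 letters have T appearing 4 times, giving (5)!/(4!) = 5.

5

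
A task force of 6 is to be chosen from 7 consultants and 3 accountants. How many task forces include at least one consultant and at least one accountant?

203

With no constraint there are C(10,6) = 210 possible selections.
Selections missing a whole group: no consultants → C(3,6) = 0; no accountants → C(7,6) = 7.
Both groups omitted at once is impossible, so 210 − 7 = 203.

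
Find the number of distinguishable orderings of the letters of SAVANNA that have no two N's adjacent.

300

There are 7!/(3!·2!) = 420 arrangements of SAVANNA in total.
If the two N's are adjacent, glue them into one block, leaving 6 items to arrange: (6)!/(3!) = 120 ways.
Subtracting, 420 − 120 = 300 arrangements keep the N's apart.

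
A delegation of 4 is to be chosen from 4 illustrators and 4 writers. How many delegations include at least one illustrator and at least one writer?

Total 4-person selections from all 8: C(8,4) = 70.
Subtract selections that omit an entire group: no illustrators → C(4,4) = 1; no writers → C(4,4) = 1.
Both groups omitted at once is impossible, so 70 − 2 = 68.

68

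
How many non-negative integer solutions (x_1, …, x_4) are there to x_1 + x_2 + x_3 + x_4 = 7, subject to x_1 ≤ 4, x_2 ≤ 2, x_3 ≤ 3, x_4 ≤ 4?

Ignoring the caps, the number of non-negative solutions to x_1+…+x_4 = 7 is C(10,3) = 120.
Subtract solutions that violate a single cap (substitute x_i' = x_i − (cap_i+1)): x_1 ≥ 5 gives C(5,3) = 10; x_2 ≥ 3 gives C(7,3) = 35; x_3 ≥ 4 gives C(6,3) = 20; x_4 ≥ 5 gives C(5,3) = 10. Together 75.
Add back pairs where two caps are both exceeded: 0 + 0 + 0 + 1 + 0 + 0 = 1.
By inclusion–exclusion the count is 120 − 75 + 1 = 46.

46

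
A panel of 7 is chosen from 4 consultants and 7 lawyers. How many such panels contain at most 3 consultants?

Split by how many consultants are chosen (0 through 3).
Sum: C(4,0)·C(7,7) + C(4,1)·C(7,6) + C(4,2)·C(7,5) + C(4,3)·C(7,4) = 1 + 28 + 126 + 140 = 295.

295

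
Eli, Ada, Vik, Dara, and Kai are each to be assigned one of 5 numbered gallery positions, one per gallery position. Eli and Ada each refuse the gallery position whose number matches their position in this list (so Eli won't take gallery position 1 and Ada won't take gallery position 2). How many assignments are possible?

Let Aᵢ (for i ∈ {1, 2}) be the placements that put person i in their forbidden gallery position. Any j of these fix j positions, leaving (5−j)! ways to fill the rest, and there are C(2,j) ways to pick which j.
By inclusion–exclusion, the number of valid placements is Σ_{j=0}^{2} (−1)^j C(2,j)·(5−j)!.
Computing: 120 − 48 + 6 = 78.

78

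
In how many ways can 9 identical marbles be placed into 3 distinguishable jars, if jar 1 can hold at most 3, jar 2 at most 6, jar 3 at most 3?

10

By stars and bars, unrestricted non-negative solutions to x_1+…+x_3 = 9 number C(9+2,2) = 55.
Subtract solutions that violate a single cap (substitute x_i' = x_i − (cap_i+1)): x_1 ≥ 4 gives C(7,2) = 21; x_2 ≥ 7 gives C(4,2) = 6; x_3 ≥ 4 gives C(7,2) = 21. Together 48.
Add back pairs where two caps are both exceeded: 0 + 3 + 0 = 3.
By inclusion–exclusion the count is 55 − 48 + 3 = 10.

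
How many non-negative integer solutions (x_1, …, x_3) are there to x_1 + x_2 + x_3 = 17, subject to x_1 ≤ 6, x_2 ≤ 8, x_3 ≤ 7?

15

Without the upper bounds there are C(19,2) = 171 ways to split 17 among 3 variables.
Subtract solutions that violate a single cap (substitute x_i' = x_i − (cap_i+1)): x_1 ≥ 7 gives C(12,2) = 66; x_2 ≥ 9 gives C(10,2) = 45; x_3 ≥ 8 gives C(11,2) = 55. Together 166.
Add back pairs where two caps are both exceeded: 3 + 6 + 1 = 10.
By inclusion–exclusion the count is 171 − 166 + 10 = 15.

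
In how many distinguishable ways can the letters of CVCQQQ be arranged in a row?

60

Letter multiplicities in CVCQQQ: C×2, Q×3, V×1.
Dividing 6! = 720 by 3!·2! = 12 for the repeated letters gives 60.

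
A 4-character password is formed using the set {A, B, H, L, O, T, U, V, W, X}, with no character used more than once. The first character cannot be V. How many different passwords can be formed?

The first character has 10−1 = 9 choices (anything except V).
The remaining 3 characters are filled from the other 9 symbols without repetition: 9 × 8 × 7 = 504.
Total: 9 × 504 = 4536.

4536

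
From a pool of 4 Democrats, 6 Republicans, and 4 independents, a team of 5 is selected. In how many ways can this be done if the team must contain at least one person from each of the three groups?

With no constraint there are C(14,5) = 2002 possible selections.
Selections missing a whole group: no Democrats → C(10,5) = 252; no Republicans → C(8,5) = 56; no independents → C(10,5) = 252.
Add back selections omitting two groups (i.e. drawn from a single group): C(4,5) + C(6,5) + C(4,5) = 6.
By inclusion–exclusion: 2002 − 560 + 6 = 1448.

1448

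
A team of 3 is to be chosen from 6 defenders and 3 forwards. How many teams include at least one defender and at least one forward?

Total 3-person selections from all 9: C(9,3) = 84.
Selections missing a whole group: no defenders → C(3,3) = 1; no forwards → C(6,3) = 20.
Both groups omitted at once is impossible, so 84 − 21 = 63.

63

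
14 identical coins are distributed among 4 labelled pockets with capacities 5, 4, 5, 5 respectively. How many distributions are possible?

55

Ignoring the caps, the number of non-negative solutions to x_1+…+x_4 = 14 is C(17,3) = 680.
Subtract solutions that violate a single cap (substitute x_i' = x_i − (cap_i+1)): x_1 ≥ 6 gives C(11,3) = 165; x_2 ≥ 5 gives C(12,3) = 220; x_3 ≥ 6 gives C(11,3) = 165; x_4 ≥ 6 gives C(11,3) = 165. Together 715.
Add back pairs where two caps are both exceeded: 20 + 10 + 10 + 20 + 20 + 10 = 90.
By inclusion–exclusion the count is 680 − 715 + 90 = 55.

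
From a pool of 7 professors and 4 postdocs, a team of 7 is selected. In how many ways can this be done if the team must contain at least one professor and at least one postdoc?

With no constraint there are C(11,7) = 330 possible selections.
Selections missing a whole group: no professors → C(4,7) = 0; no postdocs → C(7,7) = 1.
Both groups omitted at once is impossible, so 330 − 1 = 329.

329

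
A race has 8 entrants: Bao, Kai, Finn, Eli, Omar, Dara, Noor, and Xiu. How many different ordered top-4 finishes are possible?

1680

This is an ordered selection of 4 from 8: P(8,4).
That gives 8 × 7 × 6 × 5 = 1680.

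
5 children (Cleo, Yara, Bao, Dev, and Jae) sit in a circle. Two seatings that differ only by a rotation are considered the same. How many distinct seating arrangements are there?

24

Fix one person's seat to break rotational symmetry; the remaining 4 people can be arranged in (4)! = 24 ways.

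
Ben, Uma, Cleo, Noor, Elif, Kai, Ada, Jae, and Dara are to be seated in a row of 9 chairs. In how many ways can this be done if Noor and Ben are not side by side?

There are 9! = 362880 arrangements in all. If Noor and Ben are adjacent, merging them into one block gives 2·(8)! = 80640 arrangements.
Complementary counting: 362880 − 80640 = 282240.

282240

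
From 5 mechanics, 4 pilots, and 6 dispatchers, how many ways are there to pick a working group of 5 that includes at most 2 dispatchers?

Split by how many dispatchers are chosen (0 through 2).
Sum: C(6,0)·C(9,5) + C(6,1)·C(9,4) + C(6,2)·C(9,3) = 126 + 756 + 1260 = 2142.

2142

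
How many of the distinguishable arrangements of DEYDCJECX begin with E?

Fix E in the first position and arrange the remaining 8 letters.
Those 8 letters have C appearing twice and D appearing twice, giving (8)!/(2!·2!) = 10080.

10080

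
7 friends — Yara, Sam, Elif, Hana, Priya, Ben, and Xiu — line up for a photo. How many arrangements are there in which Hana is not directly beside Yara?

Of the 7! = 5040 arrangements, those with Hana and Yara adjacent number 2 × 6! = 1440 (treat the pair as a block with 2 internal orders).
So 5040 − 1440 = 3600 arrangements keep them apart.

3600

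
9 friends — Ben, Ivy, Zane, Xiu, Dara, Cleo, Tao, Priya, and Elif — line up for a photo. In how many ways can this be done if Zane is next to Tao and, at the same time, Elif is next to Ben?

Treat {Zane,Tao} as one block (2 orders) and {Elif,Ben} as another (2 orders).
That leaves 7 units to arrange: 2 × 2 × 7! = 4 × 5040 = 20160.

20160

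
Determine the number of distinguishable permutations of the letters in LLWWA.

LLWWA has 5 letters with L appearing twice and W appearing twice.
So there are 5! / (2!·2!) = 30 distinguishable arrangements.

30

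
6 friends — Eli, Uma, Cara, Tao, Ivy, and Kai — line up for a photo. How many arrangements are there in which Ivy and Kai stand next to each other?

240

Treat {Ivy, Kai} as a single unit. There are 5 units to order, and the pair itself can be ordered 2 ways.
So the count is 2·(5)! = 240.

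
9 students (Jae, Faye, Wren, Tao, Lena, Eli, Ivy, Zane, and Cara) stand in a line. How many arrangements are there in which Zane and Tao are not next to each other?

282240

Of the 9! = 362880 arrangements, those with Zane and Tao adjacent number 2 × 8! = 80640 (treat the pair as a block with 2 internal orders).
Complementary counting: 362880 − 80640 = 282240.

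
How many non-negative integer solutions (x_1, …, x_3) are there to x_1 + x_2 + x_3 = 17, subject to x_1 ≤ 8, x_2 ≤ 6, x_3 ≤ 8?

21

Ignoring the caps, the number of non-negative solutions to x_1+…+x_3 = 17 is C(19,2) = 171.
Subtract solutions that violate a single cap (substitute x_i' = x_i − (cap_i+1)): x_1 ≥ 9 gives C(10,2) = 45; x_2 ≥ 7 gives C(12,2) = 66; x_3 ≥ 9 gives C(10,2) = 45. Together 156.
Add back pairs where two caps are both exceeded: 3 + 0 + 3 = 6.
By inclusion–exclusion the count is 171 − 156 + 6 = 21.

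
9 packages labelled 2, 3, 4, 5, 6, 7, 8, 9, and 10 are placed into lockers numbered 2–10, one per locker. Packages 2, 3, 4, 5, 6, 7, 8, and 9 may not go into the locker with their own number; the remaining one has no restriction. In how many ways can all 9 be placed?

Let Aᵢ (for 2 ≤ i ≤ 9) be the placements that put package i in its forbidden locker. Any j of these fix j positions, leaving (9−j)! ways to fill the rest, and there are C(8,j) ways to pick which j.
By inclusion–exclusion, the number of valid placements is Σ_{j=0}^{8} (−1)^j C(8,j)·(9−j)!.
Computing: 362880 − 322560 + 141120 − 40320 + 8400 − 1344 + 168 − 16 + 1 = 148329.

148329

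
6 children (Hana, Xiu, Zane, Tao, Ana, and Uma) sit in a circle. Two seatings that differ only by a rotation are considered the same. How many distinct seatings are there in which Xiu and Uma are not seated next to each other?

All circular seatings of 6 people number (5)! = 120.
Seatings with Xiu beside Uma: treat them as a block with 2 internal orders, giving 2 × (4)! = 48.
Subtracting, 120 − 48 = 72.

72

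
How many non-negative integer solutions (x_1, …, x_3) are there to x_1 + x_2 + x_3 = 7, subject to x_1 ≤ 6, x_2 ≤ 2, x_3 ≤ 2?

Without the upper bounds there are C(9,2) = 36 ways to split 7 among 3 variables.
Subtract solutions that violate a single cap (substitute x_i' = x_i − (cap_i+1)): x_1 ≥ 7 gives C(2,2) = 1; x_2 ≥ 3 gives C(6,2) = 15; x_3 ≥ 3 gives C(6,2) = 15. Together 31.
Add back pairs where two caps are both exceeded: 0 + 0 + 3 = 3.
By inclusion–exclusion the count is 36 − 31 + 3 = 8.

8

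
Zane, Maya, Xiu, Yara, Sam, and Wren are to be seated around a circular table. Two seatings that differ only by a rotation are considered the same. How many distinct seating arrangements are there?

Fix one person's seat to break rotational symmetry; the remaining 5 people can be arranged in (5)! = 120 ways.

120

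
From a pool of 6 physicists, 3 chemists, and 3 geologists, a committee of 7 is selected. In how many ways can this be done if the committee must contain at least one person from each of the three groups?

With no constraint there are C(12,7) = 792 possible selections.
Subtract selections that omit an entire group: no physicists → C(6,7) = 0; no chemists → C(9,7) = 36; no geologists → C(9,7) = 36.
Add back selections omitting two groups (i.e. drawn from a single group): C(6,7) + C(3,7) + C(3,7) = 0.
By inclusion–exclusion: 792 − 72 + 0 = 720.

720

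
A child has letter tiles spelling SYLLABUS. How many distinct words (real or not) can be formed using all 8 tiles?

10080

SYLLABUS has 8 letters with L appearing twice and S appearing twice.
So there are 8! / (2!·2!) = 10080 distinguishable arrangements.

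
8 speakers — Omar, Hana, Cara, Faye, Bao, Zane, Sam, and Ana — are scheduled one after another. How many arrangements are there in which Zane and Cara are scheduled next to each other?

Glue Zane and Cara into one block (2 internal orders), leaving 7 units to arrange in a row.
So the count is 2·(7)! = 10080.

10080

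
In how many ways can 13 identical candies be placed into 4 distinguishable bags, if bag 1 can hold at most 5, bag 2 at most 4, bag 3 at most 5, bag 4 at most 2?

19

Without the upper bounds there are C(16,3) = 560 ways to split 13 among 4 bags.
Subtract solutions that violate a single cap (substitute x_i' = x_i − (cap_i+1)): x_1 ≥ 6 gives C(10,3) = 120; x_2 ≥ 5 gives C(11,3) = 165; x_3 ≥ 6 gives C(10,3) = 120; x_4 ≥ 3 gives C(13,3) = 286. Together 691.
Add back pairs where two caps are both exceeded: 10 + 4 + 35 + 10 + 56 + 35 = 150.
By inclusion–exclusion the count is 560 − 691 + 150 = 19.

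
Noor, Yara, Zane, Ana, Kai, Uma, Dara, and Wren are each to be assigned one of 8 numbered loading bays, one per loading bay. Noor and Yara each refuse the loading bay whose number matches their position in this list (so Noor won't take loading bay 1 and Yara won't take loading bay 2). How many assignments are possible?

30960

Let Aᵢ (for i ∈ {1, 2}) be the placements that put person i in their forbidden loading bay. Any j of these fix j positions, leaving (8−j)! ways to fill the rest, and there are C(2,j) ways to pick which j.
By inclusion–exclusion, the number of valid placements is Σ_{j=0}^{2} (−1)^j C(2,j)·(8−j)!.
Computing: 40320 − 10080 + 720 = 30960.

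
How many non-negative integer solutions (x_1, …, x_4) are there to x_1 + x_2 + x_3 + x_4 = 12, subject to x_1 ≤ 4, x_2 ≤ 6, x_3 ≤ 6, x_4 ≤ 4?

117

Ignoring the caps, the number of non-negative solutions to x_1+…+x_4 = 12 is C(15,3) = 455.
Subtract solutions that violate a single cap (substitute x_i' = x_i − (cap_i+1)): x_1 ≥ 5 gives C(10,3) = 120; x_2 ≥ 7 gives C(8,3) = 56; x_3 ≥ 7 gives C(8,3) = 56; x_4 ≥ 5 gives C(10,3) = 120. Together 352.
Add back pairs where two caps are both exceeded: 1 + 1 + 10 + 0 + 1 + 1 = 14.
By inclusion–exclusion the count is 455 − 352 + 14 = 117.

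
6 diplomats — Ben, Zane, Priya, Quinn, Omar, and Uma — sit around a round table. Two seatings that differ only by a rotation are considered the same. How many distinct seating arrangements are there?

120

Seat Ben anywhere (absorbing the rotational symmetry), then permute the other 5: (5)! = 120.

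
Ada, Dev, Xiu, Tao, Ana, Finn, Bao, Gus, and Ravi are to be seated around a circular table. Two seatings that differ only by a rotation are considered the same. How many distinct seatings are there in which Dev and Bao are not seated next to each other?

30240

All circular seatings of 9 people number (8)! = 40320.
Seatings with Dev beside Bao: treat them as a block with 2 internal orders, giving 2 × (7)! = 10080.
Subtracting, 40320 − 10080 = 30240.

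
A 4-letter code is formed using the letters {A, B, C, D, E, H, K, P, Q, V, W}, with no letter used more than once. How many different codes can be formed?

7920

Choose and order 4 of the 11 symbols: the first letter has 11 options, the next 10, then 9, 8.
That product is 11 × 10 × 9 × 8 = 7920.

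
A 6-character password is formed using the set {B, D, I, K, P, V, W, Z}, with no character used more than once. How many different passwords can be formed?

Choose and order 6 of the 8 symbols: the first character has 8 options, the next 7, and so on down to 3.
That product is 8 × 7 × 6 × 5 × 4 × 3 = 20160.

20160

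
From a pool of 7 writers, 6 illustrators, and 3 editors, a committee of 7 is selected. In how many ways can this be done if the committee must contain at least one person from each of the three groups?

9569

Total 7-person selections from all 16: C(16,7) = 11440.
Subtract selections that omit an entire group: no writers → C(9,7) = 36; no illustrators → C(10,7) = 120; no editors → C(13,7) = 1716.
Add back selections omitting two groups (i.e. drawn from a single group): C(7,7) + C(6,7) + C(3,7) = 1.
By inclusion–exclusion: 11440 − 1872 + 1 = 9569.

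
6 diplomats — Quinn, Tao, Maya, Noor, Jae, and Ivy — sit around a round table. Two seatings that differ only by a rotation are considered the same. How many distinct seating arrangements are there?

Fix one person's seat to break rotational symmetry; the remaining 5 people can be arranged in (5)! = 120 ways.

120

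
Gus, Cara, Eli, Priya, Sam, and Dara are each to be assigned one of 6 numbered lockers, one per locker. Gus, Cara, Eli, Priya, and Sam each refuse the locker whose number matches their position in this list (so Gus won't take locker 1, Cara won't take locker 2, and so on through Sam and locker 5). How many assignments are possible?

309

Let Aᵢ (for 1 ≤ i ≤ 5) be the placements that put person i in their forbidden locker. Any j of these fix j positions, leaving (6−j)! ways to fill the rest, and there are C(5,j) ways to pick which j.
By inclusion–exclusion, the number of valid placements is Σ_{j=0}^{5} (−1)^j C(5,j)·(6−j)!.
Computing: 720 − 600 + 240 − 60 + 10 − 1 = 309.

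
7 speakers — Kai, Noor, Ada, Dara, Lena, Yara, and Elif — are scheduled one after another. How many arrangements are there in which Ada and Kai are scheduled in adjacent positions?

1440

Place the 5 others and the Ada-Kai pair as 6 objects in a line; the pair has 2 internal arrangements.
So the count is 2·(6)! = 1440.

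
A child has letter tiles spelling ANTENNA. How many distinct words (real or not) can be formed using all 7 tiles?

Letter multiplicities in ANTENNA: A×2, E×1, N×3, T×1.
The number of distinct arrangements is 7!/(3!·2!) = 5040/12 = 420.

420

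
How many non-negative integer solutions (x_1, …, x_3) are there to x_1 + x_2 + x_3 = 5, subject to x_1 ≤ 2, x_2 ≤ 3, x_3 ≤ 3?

Without the upper bounds there are C(7,2) = 21 ways to split 5 among 3 variables.
Subtract solutions that violate a single cap (substitute x_i' = x_i − (cap_i+1)): x_1 ≥ 3 gives C(4,2) = 6; x_2 ≥ 4 gives C(3,2) = 3; x_3 ≥ 4 gives C(3,2) = 3. Together 12.
No two caps can be exceeded simultaneously, so the pair terms are all 0.
By inclusion–exclusion the count is 21 − 12 + 0 = 9.

9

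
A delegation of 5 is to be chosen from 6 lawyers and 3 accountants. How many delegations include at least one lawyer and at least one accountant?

Unrestricted: C(9,5) = 126 ways to pick any 5 of the 9.
Subtract selections that omit an entire group: no lawyers → C(3,5) = 0; no accountants → C(6,5) = 6.
Both groups omitted at once is impossible, so 126 − 6 = 120.

120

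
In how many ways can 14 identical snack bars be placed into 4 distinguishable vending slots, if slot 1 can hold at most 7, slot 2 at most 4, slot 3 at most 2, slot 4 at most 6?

Without the upper bounds there are C(17,3) = 680 ways to split 14 among 4 vending slots.
Subtract solutions that violate a single cap (substitute x_i' = x_i − (cap_i+1)): x_1 ≥ 8 gives C(9,3) = 84; x_2 ≥ 5 gives C(12,3) = 220; x_3 ≥ 3 gives C(14,3) = 364; x_4 ≥ 7 gives C(10,3) = 120. Together 788.
Add back pairs where two caps are both exceeded: 4 + 20 + 0 + 84 + 10 + 35 = 153.
By inclusion–exclusion the count is 680 − 788 + 153 = 45.

45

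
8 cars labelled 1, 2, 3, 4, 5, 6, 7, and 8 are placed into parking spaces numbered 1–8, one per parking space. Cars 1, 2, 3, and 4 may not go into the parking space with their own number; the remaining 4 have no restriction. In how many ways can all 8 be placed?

24024

Let Aᵢ (for 1 ≤ i ≤ 4) be the placements that put car i in its forbidden parking space. Any j of these fix j positions, leaving (8−j)! ways to fill the rest, and there are C(4,j) ways to pick which j.
By inclusion–exclusion, the number of valid placements is Σ_{j=0}^{4} (−1)^j C(4,j)·(8−j)!.
Computing: 40320 − 20160 + 4320 − 480 + 24 = 24024.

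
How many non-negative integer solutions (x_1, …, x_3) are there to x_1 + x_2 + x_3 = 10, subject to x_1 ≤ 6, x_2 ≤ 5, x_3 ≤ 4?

20

Ignoring the caps, the number of non-negative solutions to x_1+…+x_3 = 10 is C(12,2) = 66.
Subtract solutions that violate a single cap (substitute x_i' = x_i − (cap_i+1)): x_1 ≥ 7 gives C(5,2) = 10; x_2 ≥ 6 gives C(6,2) = 15; x_3 ≥ 5 gives C(7,2) = 21. Together 46.
No two caps can be exceeded simultaneously, so the pair terms are all 0.
By inclusion–exclusion the count is 66 − 46 + 0 = 20.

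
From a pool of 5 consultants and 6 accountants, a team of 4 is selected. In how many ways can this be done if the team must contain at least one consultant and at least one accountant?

With no constraint there are C(11,4) = 330 possible selections.
Selections missing a whole group: no consultants → C(6,4) = 15; no accountants → C(5,4) = 5.
Both groups omitted at once is impossible, so 330 − 20 = 310.

310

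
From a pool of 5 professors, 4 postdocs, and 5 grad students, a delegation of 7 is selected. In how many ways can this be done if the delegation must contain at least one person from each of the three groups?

Unrestricted: C(14,7) = 3432 ways to pick any 7 of the 14.
Subtract selections that omit an entire group: no professors → C(9,7) = 36; no postdocs → C(10,7) = 120; no grad students → C(9,7) = 36.
Add back selections omitting two groups (i.e. drawn from a single group): C(5,7) + C(4,7) + C(5,7) = 0.
By inclusion–exclusion: 3432 − 192 + 0 = 3240.

3240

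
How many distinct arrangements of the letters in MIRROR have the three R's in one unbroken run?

Treat the 3 copies of R as a single block. The multiset to arrange is then {RRR, I, M, O}, 4 items in all.
All 4 items are distinct, so there are (4)! = 24 arrangements.

24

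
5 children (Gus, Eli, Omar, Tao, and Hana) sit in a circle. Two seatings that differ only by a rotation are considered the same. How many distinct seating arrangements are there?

Around a circle, 5 distinct people have 5!/5 = (4)! = 24 rotationally distinct seatings.

24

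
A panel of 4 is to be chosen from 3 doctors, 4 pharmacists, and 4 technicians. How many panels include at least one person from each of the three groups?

Unrestricted: C(11,4) = 330 ways to pick any 4 of the 11.
Subtract selections that omit an entire group: no doctors → C(8,4) = 70; no pharmacists → C(7,4) = 35; no technicians → C(7,4) = 35.
Add back selections omitting two groups (i.e. drawn from a single group): C(3,4) + C(4,4) + C(4,4) = 2.
By inclusion–exclusion: 330 − 140 + 2 = 192.

192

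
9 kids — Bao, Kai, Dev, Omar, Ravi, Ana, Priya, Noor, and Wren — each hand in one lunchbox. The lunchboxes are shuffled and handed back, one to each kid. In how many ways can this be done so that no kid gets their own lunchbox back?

133496

Count assignments avoiding every fixed point. For any j of the 9 kids fixed to their own lunchbox, the other 9−j can be arranged in (9−j)! ways.
By inclusion–exclusion this is Σ_{j=0}^{9} (−1)^j C(9,j)·(9−j)!.
Computing: 362880 − 362880 + 181440 − 60480 + 15120 − 3024 + 504 − 72 + 9 − 1 = 133496.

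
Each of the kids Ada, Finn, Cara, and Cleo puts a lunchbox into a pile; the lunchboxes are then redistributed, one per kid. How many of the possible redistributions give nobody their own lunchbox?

Count assignments avoiding every fixed point. For any j of the 4 kids fixed to their own lunchbox, the other 4−j can be arranged in (4−j)! ways.
By inclusion–exclusion this is Σ_{j=0}^{4} (−1)^j C(4,j)·(4−j)!.
Computing: 24 − 24 + 12 − 4 + 1 = 9.

9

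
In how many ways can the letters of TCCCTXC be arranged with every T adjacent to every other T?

Treat the 2 copies of T as a single block. The multiset to arrange is then {TT, C, C, C, C, X}, 6 items in all.
That gives (6)!/(4!) = 30 arrangements.

30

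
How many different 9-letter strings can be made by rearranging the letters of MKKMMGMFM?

The 9 letters of MKKMMGMFM have repeats: K appearing twice and M appearing 5 times.
Dividing 9! = 362880 by 5!·2! = 240 for the repeated letters gives 1512.

1512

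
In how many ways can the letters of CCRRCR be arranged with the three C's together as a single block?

4

Treat the 3 copies of C as a single block. The multiset to arrange is then {CCC, R, R, R}, 4 items in all.
That gives (4)!/(3!) = 4 arrangements.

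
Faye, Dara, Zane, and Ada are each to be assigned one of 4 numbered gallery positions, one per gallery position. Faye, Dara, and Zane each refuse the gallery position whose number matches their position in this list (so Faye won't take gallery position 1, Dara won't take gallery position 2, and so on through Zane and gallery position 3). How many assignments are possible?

Let Aᵢ (for i ∈ {1, 2, 3}) be the placements that put person i in their forbidden gallery position. Any j of these fix j positions, leaving (4−j)! ways to fill the rest, and there are C(3,j) ways to pick which j.
By inclusion–exclusion, the number of valid placements is Σ_{j=0}^{3} (−1)^j C(3,j)·(4−j)!.
Computing: 24 − 18 + 6 − 1 = 11.

11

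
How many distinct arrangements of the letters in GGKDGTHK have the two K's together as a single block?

Treat the 2 copies of K as a single block. The multiset to arrange is then {KK, D, G, G, G, H, T}, 7 items in all.
That gives (7)!/(3!) = 840 arrangements.

840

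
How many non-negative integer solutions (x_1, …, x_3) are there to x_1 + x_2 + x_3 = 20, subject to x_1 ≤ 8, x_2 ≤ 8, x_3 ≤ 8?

Ignoring the caps, the number of non-negative solutions to x_1+…+x_3 = 20 is C(22,2) = 231.
Subtract solutions that violate a single cap (substitute x_i' = x_i − (cap_i+1)): x_1 ≥ 9 gives C(13,2) = 78; x_2 ≥ 9 gives C(13,2) = 78; x_3 ≥ 9 gives C(13,2) = 78. Together 234.
Add back pairs where two caps are both exceeded: 6 + 6 + 6 = 18.
By inclusion–exclusion the count is 231 − 234 + 18 = 15.

15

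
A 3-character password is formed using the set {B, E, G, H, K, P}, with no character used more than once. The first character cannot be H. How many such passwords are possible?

The first character has 6−1 = 5 choices (anything except H).
The remaining 2 characters are filled from the other 5 symbols without repetition: 5 × 4 = 20.
Total: 5 × 20 = 100.

100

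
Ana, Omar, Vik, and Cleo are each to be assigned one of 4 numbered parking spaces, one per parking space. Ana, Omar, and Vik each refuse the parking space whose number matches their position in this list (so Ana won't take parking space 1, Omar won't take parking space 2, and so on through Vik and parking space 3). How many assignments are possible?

Let Aᵢ (for i ∈ {1, 2, 3}) be the placements that put person i in their forbidden parking space. Any j of these fix j positions, leaving (4−j)! ways to fill the rest, and there are C(3,j) ways to pick which j.
By inclusion–exclusion, the number of valid placements is Σ_{j=0}^{3} (−1)^j C(3,j)·(4−j)!.
Computing: 24 − 18 + 6 − 1 = 11.

11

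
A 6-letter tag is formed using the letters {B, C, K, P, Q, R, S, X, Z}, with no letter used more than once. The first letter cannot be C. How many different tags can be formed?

The first letter has 9−1 = 8 choices (anything except C).
The remaining 5 letters are filled from the other 8 symbols without repetition: 8 × 7 × 6 × 5 × 4 = 6720.
Total: 8 × 6720 = 53760.

53760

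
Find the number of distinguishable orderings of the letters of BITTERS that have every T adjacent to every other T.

Treat the 2 copies of T as a single block. The multiset to arrange is then {TT, B, E, I, R, S}, 6 items in all.
All 6 items are distinct, so there are (6)! = 720 arrangements.

720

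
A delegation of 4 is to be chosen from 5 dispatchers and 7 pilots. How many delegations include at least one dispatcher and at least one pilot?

455

Unrestricted: C(12,4) = 495 ways to pick any 4 of the 12.
Selections missing a whole group: no dispatchers → C(7,4) = 35; no pilots → C(5,4) = 5.
Both groups omitted at once is impossible, so 495 − 40 = 455.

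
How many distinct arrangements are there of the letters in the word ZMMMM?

Letter multiplicities in ZMMMM: M×4, Z×1.
So there are 5! / (4!) = 5 distinguishable arrangements.

5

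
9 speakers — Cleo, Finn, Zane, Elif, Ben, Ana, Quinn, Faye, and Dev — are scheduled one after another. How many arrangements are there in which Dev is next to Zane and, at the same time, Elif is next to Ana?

20160

Treat {Dev,Zane} as one block (2 orders) and {Elif,Ana} as another (2 orders).
That leaves 7 units to arrange: 2 × 2 × 7! = 4 × 5040 = 20160.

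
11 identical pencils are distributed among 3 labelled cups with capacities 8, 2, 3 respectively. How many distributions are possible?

6

Ignoring the caps, the number of non-negative solutions to x_1+…+x_3 = 11 is C(13,2) = 78.
Subtract solutions that violate a single cap (substitute x_i' = x_i − (cap_i+1)): x_1 ≥ 9 gives C(4,2) = 6; x_2 ≥ 3 gives C(10,2) = 45; x_3 ≥ 4 gives C(9,2) = 36. Together 87.
Add back pairs where two caps are both exceeded: 0 + 0 + 15 = 15.
By inclusion–exclusion the count is 78 − 87 + 15 = 6.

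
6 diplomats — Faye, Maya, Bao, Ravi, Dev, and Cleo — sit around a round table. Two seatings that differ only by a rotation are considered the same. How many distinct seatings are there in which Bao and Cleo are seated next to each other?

48

Treat {Bao, Cleo} as one unit (2 internal orders) and seat the resulting 5 units around the table: (4)! circular arrangements.
So 2 × (4)! = 2 × 24 = 48.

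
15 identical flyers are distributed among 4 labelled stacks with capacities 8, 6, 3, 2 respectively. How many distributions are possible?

30

Without the upper bounds there are C(18,3) = 816 ways to split 15 among 4 stacks.
Subtract solutions that violate a single cap (substitute x_i' = x_i − (cap_i+1)): x_1 ≥ 9 gives C(9,3) = 84; x_2 ≥ 7 gives C(11,3) = 165; x_3 ≥ 4 gives C(14,3) = 364; x_4 ≥ 3 gives C(15,3) = 455. Together 1068.
Add back pairs where two caps are both exceeded: 0 + 10 + 20 + 35 + 56 + 165 = 286.
Subtract triples: 0 + 0 + 0 + 4 = 4.
By inclusion–exclusion the count is 816 − 1068 + 286 − 4 = 30.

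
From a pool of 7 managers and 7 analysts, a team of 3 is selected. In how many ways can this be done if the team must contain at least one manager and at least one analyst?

294

Unrestricted: C(14,3) = 364 ways to pick any 3 of the 14.
Subtract selections that omit an entire group: no managers → C(7,3) = 35; no analysts → C(7,3) = 35.
Both groups omitted at once is impossible, so 364 − 70 = 294.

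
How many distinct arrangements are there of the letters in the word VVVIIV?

15

VVVIIV has 6 letters with I appearing twice and V appearing 4 times.
The number of distinct arrangements is 6!/(4!·2!) = 720/48 = 15.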